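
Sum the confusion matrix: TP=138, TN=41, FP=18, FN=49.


Total = TP + TN + FP + FN
= 138 + 41 + 18 + 49
= 246
(Predicted positive: 156, predicted negative: 90)

246


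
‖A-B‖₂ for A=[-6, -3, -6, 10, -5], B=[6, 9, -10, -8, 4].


d = √((-6-6)² + (-3-9)² + (-6+ 10)² + (10+ 8)² + (-5-4)²)
  = √(144 + 144 + 16 + 324 + 81)
  = √709 = 26.6271

26.6271


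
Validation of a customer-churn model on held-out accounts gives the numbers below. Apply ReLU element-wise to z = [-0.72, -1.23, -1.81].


ReLU(-0.72) = max(0, -0.72) = 0.0
ReLU(-1.23) = max(0, -1.23) = 0.0
ReLU(-1.81) = max(0, -1.81) = 0.0
result = [0.0, 0.0, 0.0]

[0.0, 0.0, 0.0]


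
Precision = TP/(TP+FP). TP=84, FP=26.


Precision = TP/(TP+FP)
= 84/(84+26)
= 84/110 = 76.36%

76.36%


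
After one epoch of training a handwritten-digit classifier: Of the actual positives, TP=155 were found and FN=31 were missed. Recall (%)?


Recall = TP/(TP+FN)
= 155/(155+31)
= 155/186 = 83.33%

83.33%


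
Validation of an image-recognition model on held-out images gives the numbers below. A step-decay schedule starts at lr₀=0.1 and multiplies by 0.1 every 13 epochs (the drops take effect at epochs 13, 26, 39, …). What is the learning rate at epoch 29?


n_drops = ⌊29/13⌋ = 2
lr = 0.1·0.1^2 = 0.1·0.01 = 0.001

0.001


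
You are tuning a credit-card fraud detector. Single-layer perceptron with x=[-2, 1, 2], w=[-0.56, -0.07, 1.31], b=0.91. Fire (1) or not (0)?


z = (-2)·(-0.56) + (1)·(-0.07) + (2)·(1.31) + 0.91
  = 4.58
step(z) = 1 (z≥0)

1


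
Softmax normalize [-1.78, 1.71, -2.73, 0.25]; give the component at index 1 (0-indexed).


Exponentials: e^-1.78=0.1686, e^1.71=5.529, e^-2.73=0.0652, e^0.25=1.284
Sum = 7.0468
Softmax = [0.0239, 0.7846, 0.0093, 0.1822]
p[1] = 5.529/7.0468 = 0.7846

0.7846


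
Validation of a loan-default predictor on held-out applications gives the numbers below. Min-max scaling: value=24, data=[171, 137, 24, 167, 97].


min=24, max=171
(24-24)/(171-24) = 0/147 = 0.0

0.0


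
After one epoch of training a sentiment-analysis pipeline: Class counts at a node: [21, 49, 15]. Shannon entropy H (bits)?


Probabilities: [21/85, 49/85, 15/85] ≈ [0.2471, 0.5765, 0.1765]
H = -((21/85)·log₂(21/85) + (49/85)·log₂(49/85) + (15/85)·log₂(15/85))
  = 1.3981 bits

1.3981 bits


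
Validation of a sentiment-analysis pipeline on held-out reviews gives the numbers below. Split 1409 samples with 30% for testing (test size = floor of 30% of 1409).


Test = ⌊1409·30/100⌋ = 422
Train = 1409 - 422 = 987

Train: 987, Test: 422


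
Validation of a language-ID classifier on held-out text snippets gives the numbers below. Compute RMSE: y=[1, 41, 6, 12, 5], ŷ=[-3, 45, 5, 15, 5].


MSE = 42/5 = 8.4
RMSE = √(42/5) = 2.8983

2.8983


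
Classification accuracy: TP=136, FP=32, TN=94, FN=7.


Accuracy = (TP+TN)/(TP+TN+FP+FN)
= (136+94)/(269)
= 230/269 = 85.5%

85.5%


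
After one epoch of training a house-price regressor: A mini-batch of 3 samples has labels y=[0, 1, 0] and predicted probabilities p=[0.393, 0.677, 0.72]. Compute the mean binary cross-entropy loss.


L[0] = -ln(1-0.393) = -ln(0.607) = 0.4992
L[1] = -ln(0.677) = 0.3901
L[2] = -ln(1-0.72) = -ln(0.28) = 1.273
mean = (0.4992 + 0.3901 + 1.273)/3 = 0.7208

0.7208


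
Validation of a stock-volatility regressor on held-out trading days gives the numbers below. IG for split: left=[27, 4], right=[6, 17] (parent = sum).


Parent = [33, 21], H_parent = 0.9641
H_left = 0.5548 (n=31), H_right = 0.8281 (n=23)
H_children = (31/54)·0.5548 + (23/54)·0.8281 = 0.6712
IG = 0.9641 - 0.6712 = 0.2929

0.2929


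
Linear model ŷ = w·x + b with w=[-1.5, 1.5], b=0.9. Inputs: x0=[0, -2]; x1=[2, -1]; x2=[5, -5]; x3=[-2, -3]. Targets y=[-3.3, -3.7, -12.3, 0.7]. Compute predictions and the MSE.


ŷ0 = (-1.5)·(0) + (1.5)·(-2) + 0.9 = -2.1
ŷ1 = (-1.5)·(2) + (1.5)·(-1) + 0.9 = -3.6
ŷ2 = (-1.5)·(5) + (1.5)·(-5) + 0.9 = -14.1
ŷ3 = (-1.5)·(-2) + (1.5)·(-3) + 0.9 = -0.6
errors² = [1.44, 0.01, 3.24, 1.69]
MSE = 6.3800/4 = 1.595

1.595


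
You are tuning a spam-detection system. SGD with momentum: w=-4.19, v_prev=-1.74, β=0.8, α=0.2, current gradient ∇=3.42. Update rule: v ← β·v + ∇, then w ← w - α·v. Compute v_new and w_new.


v_new = 0.8·-1.74 + 3.42 = -1.392 + 3.42 = 2.028
w_new = -4.19 - 0.2·2.028 = -4.19 - 0.4056 = -4.5956

v_new=2.028, w_new=-4.5956


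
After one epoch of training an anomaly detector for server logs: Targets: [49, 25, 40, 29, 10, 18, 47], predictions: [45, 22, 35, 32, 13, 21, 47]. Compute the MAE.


Absolute errors: |49-45|=4, |25-22|=3, |40-35|=5, |29-32|=3, |10-13|=3, |18-21|=3, |47-47|=0
Sum = 21
MAE = 21/7 = 3

3


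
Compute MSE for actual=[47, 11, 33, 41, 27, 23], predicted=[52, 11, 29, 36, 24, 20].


Squared errors: (47-52)²=25, (11-11)²=0, (33-29)²=16, (41-36)²=25, (27-24)²=9, (23-20)²=9
Sum = 84
MSE = 84/6 = 14

14


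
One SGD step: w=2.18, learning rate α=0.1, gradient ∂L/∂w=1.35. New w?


w_new = w - α·∇
= 2.18 - 0.1·1.35
= 2.18 - 0.135
= 2.045

2.045


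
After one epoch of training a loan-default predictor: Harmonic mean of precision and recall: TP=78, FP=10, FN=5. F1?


Precision = 78/88 = 0.8864
Recall = 78/83 = 0.9398
F1 = 2·P·R/(P+R) = 2·TP/(2·TP+FP+FN) = 156/(156+10+5) = 156/171 = 0.9123

0.9123


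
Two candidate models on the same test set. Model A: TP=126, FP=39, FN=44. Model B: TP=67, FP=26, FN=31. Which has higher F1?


Model A: P=126/165=0.7636, R=126/170=0.7412, F1=2PR/(P+R)=2TP/(2TP+FP+FN)=252/335=0.7522
Model B: P=67/93=0.7204, R=67/98=0.6837, F1=2PR/(P+R)=2TP/(2TP+FP+FN)=134/191=0.7016
0.7522 > 0.7016 → Model A

Model A


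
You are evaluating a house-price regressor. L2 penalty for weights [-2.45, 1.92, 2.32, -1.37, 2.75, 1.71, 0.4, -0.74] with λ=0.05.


‖w‖₂² = (-2.45)² + (1.92)² + (2.32)² + (-1.37)² + (2.75)² + (1.71)² + (0.4)² + (-0.74)²
     = 6.0025 + 3.6864 + 5.3824 + 1.8769 + 7.5625 + 2.9241 + 0.16 + 0.5476
     = 28.1424
λ·‖w‖₂² = 0.05·28.1424 = 1.40712

1.40712


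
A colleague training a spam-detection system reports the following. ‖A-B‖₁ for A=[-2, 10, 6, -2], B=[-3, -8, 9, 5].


d = |-2+ 3| + |10+ 8| + |6-9| + |-2-5|
  = 1 + 18 + 3 + 7
  = 29

29


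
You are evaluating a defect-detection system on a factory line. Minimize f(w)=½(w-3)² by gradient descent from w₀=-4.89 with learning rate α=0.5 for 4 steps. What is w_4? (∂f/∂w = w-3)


step 1: grad = -4.89-3 = -7.89; w = -4.89 - 0.5·(-7.89) = -0.945
step 2: grad = -0.945-3 = -3.945; w = -0.945 - 0.5·(-3.945) = 1.0275
step 3: grad = 1.0275-3 = -1.9725; w = 1.0275 - 0.5·(-1.9725) = 2.01375
step 4: grad = 2.01375-3 = -0.98625; w = 2.01375 - 0.5·(-0.98625) = 2.506875

2.506875


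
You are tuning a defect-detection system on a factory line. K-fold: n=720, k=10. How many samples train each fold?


Fold size = 720/10 = 72
Training per fold = 720 - 72 = 648

648


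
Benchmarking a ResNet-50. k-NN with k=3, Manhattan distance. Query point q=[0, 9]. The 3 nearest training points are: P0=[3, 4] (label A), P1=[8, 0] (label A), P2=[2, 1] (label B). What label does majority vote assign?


d(q,P0) = 8  (label A)
d(q,P1) = 17  (label A)
d(q,P2) = 10  (label B)
Votes: A=2, B=1
Majority → A

A


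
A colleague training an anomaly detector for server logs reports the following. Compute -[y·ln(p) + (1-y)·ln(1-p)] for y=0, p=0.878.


BCE = -[y·ln(p) + (1-y)·ln(1-p)]
= -0 - 1·ln(1-0.878)
= -ln(0.122) = 2.1037

2.1037


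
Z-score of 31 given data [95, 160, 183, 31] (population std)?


μ = 117.25, σ = 59.3396
z = (31 - 117.25)/59.3396 = -1.4535

-1.4535


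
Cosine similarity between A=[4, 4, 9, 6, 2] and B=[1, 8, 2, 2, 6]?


A·B = 4·1 + 4·8 + 9·2 + 6·2 + 2·6 = 78
‖A‖ = √153 = 12.3693, ‖B‖ = √109 = 10.4403
cos = 78/(√153·√109) = 78/√16677 = 0.604

0.604


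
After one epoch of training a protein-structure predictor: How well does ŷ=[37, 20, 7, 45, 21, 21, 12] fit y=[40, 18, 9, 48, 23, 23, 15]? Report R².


ȳ = 25.1429
SS_res = Σ(y-ŷ)² = 43
SS_tot = Σ(y-ȳ)² = 1166.86
R² = 1 - SS_res/SS_tot = 1 - 0.0369 = 0.9631

0.9631


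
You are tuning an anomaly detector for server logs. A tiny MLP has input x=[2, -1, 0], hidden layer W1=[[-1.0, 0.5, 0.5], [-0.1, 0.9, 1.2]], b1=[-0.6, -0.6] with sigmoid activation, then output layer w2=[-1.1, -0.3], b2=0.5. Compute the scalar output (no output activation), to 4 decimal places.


z1[0] = (-1.0)·(2) + (0.5)·(-1) + (0.5)·(0) - 0.6 = -3.1
z1[1] = (-0.1)·(2) + (0.9)·(-1) + (1.2)·(0) - 0.6 = -1.7
h = sigmoid(z1) = [0.0431, 0.1545]
output = (-1.1)·(0.0431) + (-0.3)·(0.1545) + 0.5 = 0.4062

0.4062


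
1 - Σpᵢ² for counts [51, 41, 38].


Probabilities: [51/130, 41/130, 38/130] ≈ [0.3923, 0.3154, 0.2923]
Σpᵢ² = (2601 + 1681 + 1444)/130² = 5726/16900
Gini = 1 - Σpᵢ² = 1 - 5726/16900 = 0.6612

0.6612


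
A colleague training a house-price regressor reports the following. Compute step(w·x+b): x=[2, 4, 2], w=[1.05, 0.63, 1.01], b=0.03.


z = (2)·(1.05) + (4)·(0.63) + (2)·(1.01) + 0.03
  = 6.67
step(z) = 1 (z≥0)

1


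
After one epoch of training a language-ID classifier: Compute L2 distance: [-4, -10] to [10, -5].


d = √((-4-10)² + (-10+ 5)²)
  = √(196 + 25)
  = √221 = 14.8661

14.8661


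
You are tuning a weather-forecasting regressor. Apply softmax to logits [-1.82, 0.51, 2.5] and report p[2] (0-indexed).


Exponentials: e^-1.82=0.162, e^0.51=1.6653, e^2.5=12.1825
Sum = 14.0098
Softmax = [0.0116, 0.1189, 0.8696]
p[2] = 12.1825/14.0098 = 0.8696

0.8696


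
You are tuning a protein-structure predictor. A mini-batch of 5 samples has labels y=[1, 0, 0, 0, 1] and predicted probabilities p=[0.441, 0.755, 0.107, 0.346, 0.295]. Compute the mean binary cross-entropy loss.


L[0] = -ln(0.441) = 0.8187
L[1] = -ln(1-0.755) = -ln(0.245) = 1.4065
L[2] = -ln(1-0.107) = -ln(0.893) = 0.1132
L[3] = -ln(1-0.346) = -ln(0.654) = 0.4246
L[4] = -ln(0.295) = 1.2208
mean = (0.8187 + 1.4065 + 0.1132 + 0.4246 + 1.2208)/5 = 0.7968

0.7968


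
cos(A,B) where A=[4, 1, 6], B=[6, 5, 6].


A·B = 4·6 + 1·5 + 6·6 = 65
‖A‖ = √53 = 7.2801, ‖B‖ = √97 = 9.8489
cos = 65/(√53·√97) = 65/√5141 = 0.9065

0.9065


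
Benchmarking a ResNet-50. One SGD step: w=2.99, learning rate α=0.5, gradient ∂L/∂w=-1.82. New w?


w_new = w - α·∇
= 2.99 - 0.5·-1.82
= 2.99 + 0.91
= 3.9

3.9


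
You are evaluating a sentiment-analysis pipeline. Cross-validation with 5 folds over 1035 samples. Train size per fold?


Fold size = 1035/5 = 207
Training per fold = 1035 - 207 = 828

828


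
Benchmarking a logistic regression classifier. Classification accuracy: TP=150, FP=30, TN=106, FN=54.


Accuracy = (TP+TN)/(TP+TN+FP+FN)
= (150+106)/(340)
= 256/340 = 75.29%

75.29%


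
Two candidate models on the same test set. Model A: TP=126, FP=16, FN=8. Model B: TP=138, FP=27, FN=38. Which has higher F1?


Model A: P=126/142=0.8873, R=126/134=0.9403, F1=2PR/(P+R)=2TP/(2TP+FP+FN)=252/276=0.913
Model B: P=138/165=0.8364, R=138/176=0.7841, F1=2PR/(P+R)=2TP/(2TP+FP+FN)=276/341=0.8094
0.913 > 0.8094 → Model A

Model A


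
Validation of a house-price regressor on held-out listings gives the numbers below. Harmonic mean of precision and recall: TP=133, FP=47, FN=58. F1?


Precision = 133/180 = 0.7389
Recall = 133/191 = 0.6963
F1 = 2·P·R/(P+R) = 2·TP/(2·TP+FP+FN) = 266/(266+47+58) = 266/371 = 0.717

0.717


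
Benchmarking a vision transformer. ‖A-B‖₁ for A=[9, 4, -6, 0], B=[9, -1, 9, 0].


d = |9-9| + |4+ 1| + |-6-9| + |0-0|
  = 0 + 5 + 15 + 0
  = 20

20


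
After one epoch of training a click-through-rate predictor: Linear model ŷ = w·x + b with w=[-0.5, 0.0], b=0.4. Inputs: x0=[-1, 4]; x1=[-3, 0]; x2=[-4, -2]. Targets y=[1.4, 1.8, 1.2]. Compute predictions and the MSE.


ŷ0 = (-0.5)·(-1) + (0.0)·(4) + 0.4 = 0.9
ŷ1 = (-0.5)·(-3) + (0.0)·(0) + 0.4 = 1.9
ŷ2 = (-0.5)·(-4) + (0.0)·(-2) + 0.4 = 2.4
errors² = [0.25, 0.01, 1.44]
MSE = 1.7000/3 = 0.5667

0.5667


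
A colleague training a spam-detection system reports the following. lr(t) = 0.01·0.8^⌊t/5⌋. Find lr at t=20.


n_drops = ⌊20/5⌋ = 4
lr = 0.01·0.8^4 = 0.01·0.4096 = 0.004096

0.004096


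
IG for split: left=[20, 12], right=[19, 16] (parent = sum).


Parent = [39, 28], H_parent = 0.9805
H_left = 0.9544 (n=32), H_right = 0.9947 (n=35)
H_children = (32/67)·0.9544 + (35/67)·0.9947 = 0.9755
IG = 0.9805 - 0.9755 = 0.005

0.005


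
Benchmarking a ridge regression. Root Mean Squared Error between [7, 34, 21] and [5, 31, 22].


MSE = 14/3 = 4.6667
RMSE = √(14/3) = 2.1602

2.1602


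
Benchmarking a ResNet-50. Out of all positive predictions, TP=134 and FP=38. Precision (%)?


Precision = TP/(TP+FP)
= 134/(134+38)
= 134/172 = 77.91%

77.91%


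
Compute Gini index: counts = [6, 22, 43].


Probabilities: [6/71, 22/71, 43/71] ≈ [0.0845, 0.3099, 0.6056]
Σpᵢ² = (36 + 484 + 1849)/71² = 2369/5041
Gini = 1 - Σpᵢ² = 1 - 2369/5041 = 0.5301

0.5301


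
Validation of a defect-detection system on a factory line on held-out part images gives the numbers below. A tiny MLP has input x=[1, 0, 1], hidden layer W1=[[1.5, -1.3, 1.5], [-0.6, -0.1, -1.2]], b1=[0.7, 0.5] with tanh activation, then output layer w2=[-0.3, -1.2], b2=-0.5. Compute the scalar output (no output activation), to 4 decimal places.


z1[0] = (1.5)·(1) + (-1.3)·(0) + (1.5)·(1) + 0.7 = 3.7
z1[1] = (-0.6)·(1) + (-0.1)·(0) + (-1.2)·(1) + 0.5 = -1.3
h = tanh(z1) = [0.9988, -0.8617]
output = (-0.3)·(0.9988) + (-1.2)·(-0.8617) - 0.5 = 0.2344

0.2344


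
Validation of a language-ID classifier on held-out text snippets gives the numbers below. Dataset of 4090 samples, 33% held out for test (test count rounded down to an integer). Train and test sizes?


Test = ⌊4090·33/100⌋ = 1349
Train = 4090 - 1349 = 2741

Train: 2741, Test: 1349


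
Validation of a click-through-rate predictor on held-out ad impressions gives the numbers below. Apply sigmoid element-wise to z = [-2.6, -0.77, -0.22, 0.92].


σ(-2.6) = 1/(1+e^2.6) = 0.0691
σ(-0.77) = 1/(1+e^0.77) = 0.3165
σ(-0.22) = 1/(1+e^0.22) = 0.4452
σ(0.92) = 1/(1+e^-0.92) = 0.715
result = [0.0691, 0.3165, 0.4452, 0.715]

[0.0691, 0.3165, 0.4452, 0.715]


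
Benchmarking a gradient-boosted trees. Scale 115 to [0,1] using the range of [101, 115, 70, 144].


min=70, max=144
(115-70)/(144-70) = 45/74 = 0.6081

0.6081


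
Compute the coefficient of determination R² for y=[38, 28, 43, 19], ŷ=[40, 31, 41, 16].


ȳ = 32
SS_res = Σ(y-ŷ)² = 26
SS_tot = Σ(y-ȳ)² = 342
R² = 1 - SS_res/SS_tot = 1 - 0.076 = 0.924

0.924


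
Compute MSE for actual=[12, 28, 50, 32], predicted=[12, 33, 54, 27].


Squared errors: (12-12)²=0, (28-33)²=25, (50-54)²=16, (32-27)²=25
Sum = 66
MSE = 66/4 = 33/2

33/2


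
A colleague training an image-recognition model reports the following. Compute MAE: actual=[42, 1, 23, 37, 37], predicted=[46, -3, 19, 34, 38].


Absolute errors: |42-46|=4, |1+ 3|=4, |23-19|=4, |37-34|=3, |37-38|=1
Sum = 16
MAE = 16/5 = 16/5

16/5


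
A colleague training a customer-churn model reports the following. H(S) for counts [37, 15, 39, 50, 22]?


Probabilities: [37/163, 15/163, 39/163, 50/163, 22/163] ≈ [0.227, 0.092, 0.2393, 0.3067, 0.135]
H = -((37/163)·log₂(37/163) + (15/163)·log₂(15/163) + (39/163)·log₂(39/163) + (50/163)·log₂(50/163) + (22/163)·log₂(22/163))
  = 2.2089 bits

2.2089 bits


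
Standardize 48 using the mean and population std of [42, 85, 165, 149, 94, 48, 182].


μ = 109.2857, σ = 52.2021
z = (48 - 109.2857)/52.2021 = -1.174

-1.174


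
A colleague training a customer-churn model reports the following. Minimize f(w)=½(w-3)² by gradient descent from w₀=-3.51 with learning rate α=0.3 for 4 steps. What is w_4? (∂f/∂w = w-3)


step 1: grad = -3.51-3 = -6.51; w = -3.51 - 0.3·(-6.51) = -1.557
step 2: grad = -1.557-3 = -4.557; w = -1.557 - 0.3·(-4.557) = -0.1899
step 3: grad = -0.1899-3 = -3.1899; w = -0.1899 - 0.3·(-3.1899) = 0.76707
step 4: grad = 0.76707-3 = -2.23293; w = 0.76707 - 0.3·(-2.23293) = 1.436949

1.436949


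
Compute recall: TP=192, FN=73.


Recall = TP/(TP+FN)
= 192/(192+73)
= 192/265 = 72.45%

72.45%


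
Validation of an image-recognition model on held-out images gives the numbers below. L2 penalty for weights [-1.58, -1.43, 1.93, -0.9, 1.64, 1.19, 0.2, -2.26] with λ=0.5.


‖w‖₂² = (-1.58)² + (-1.43)² + (1.93)² + (-0.9)² + (1.64)² + (1.19)² + (0.2)² + (-2.26)²
     = 2.4964 + 2.0449 + 3.7249 + 0.81 + 2.6896 + 1.4161 + 0.04 + 5.1076
     = 18.3295
λ·‖w‖₂² = 0.5·18.3295 = 9.16475

9.16475


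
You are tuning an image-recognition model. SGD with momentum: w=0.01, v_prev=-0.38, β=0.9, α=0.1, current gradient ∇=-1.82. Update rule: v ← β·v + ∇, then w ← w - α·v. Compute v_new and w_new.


v_new = 0.9·-0.38 - 1.82 = -0.342 - 1.82 = -2.162
w_new = 0.01 - 0.1·-2.162 = 0.01 + 0.2162 = 0.2262

v_new=-2.162, w_new=0.2262


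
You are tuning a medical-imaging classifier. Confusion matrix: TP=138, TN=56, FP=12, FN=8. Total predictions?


Total = TP + TN + FP + FN
= 138 + 56 + 12 + 8
= 214
(Predicted positive: 150, predicted negative: 64)

214


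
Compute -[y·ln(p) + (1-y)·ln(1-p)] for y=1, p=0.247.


BCE = -[y·ln(p) + (1-y)·ln(1-p)]
= -1·ln(0.247) - 0
= -ln(0.247) = 1.3984

1.3984


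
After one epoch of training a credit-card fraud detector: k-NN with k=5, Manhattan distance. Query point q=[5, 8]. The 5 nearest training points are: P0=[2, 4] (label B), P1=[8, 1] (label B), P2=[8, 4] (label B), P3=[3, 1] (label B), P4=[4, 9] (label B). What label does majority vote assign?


d(q,P0) = 7  (label B)
d(q,P1) = 10  (label B)
d(q,P2) = 7  (label B)
d(q,P3) = 9  (label B)
d(q,P4) = 2  (label B)
Votes: A=0, B=5
Majority → B

B


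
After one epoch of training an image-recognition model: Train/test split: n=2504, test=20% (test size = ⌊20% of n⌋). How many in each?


Test = ⌊2504·20/100⌋ = 500
Train = 2504 - 500 = 2004

Train: 2004, Test: 500


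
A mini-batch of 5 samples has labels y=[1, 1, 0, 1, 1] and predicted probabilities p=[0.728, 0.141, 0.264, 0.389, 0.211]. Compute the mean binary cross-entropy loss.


L[0] = -ln(0.728) = 0.3175
L[1] = -ln(0.141) = 1.959
L[2] = -ln(1-0.264) = -ln(0.736) = 0.3065
L[3] = -ln(0.389) = 0.9442
L[4] = -ln(0.211) = 1.5559
mean = (0.3175 + 1.959 + 0.3065 + 0.9442 + 1.5559)/5 = 1.0166

1.0166


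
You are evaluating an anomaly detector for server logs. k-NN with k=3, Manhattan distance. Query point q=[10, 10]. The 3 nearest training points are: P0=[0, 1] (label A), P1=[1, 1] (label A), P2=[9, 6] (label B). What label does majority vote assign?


d(q,P0) = 19  (label A)
d(q,P1) = 18  (label A)
d(q,P2) = 5  (label B)
Votes: A=2, B=1
Majority → A

A


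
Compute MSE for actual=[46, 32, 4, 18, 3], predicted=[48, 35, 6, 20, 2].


Squared errors: (46-48)²=4, (32-35)²=9, (4-6)²=4, (18-20)²=4, (3-2)²=1
Sum = 22
MSE = 22/5 = 22/5

22/5


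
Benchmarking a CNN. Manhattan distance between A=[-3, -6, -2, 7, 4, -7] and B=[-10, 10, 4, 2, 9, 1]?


d = |-3+ 10| + |-6-10| + |-2-4| + |7-2| + |4-9| + |-7-1|
  = 7 + 16 + 6 + 5 + 5 + 8
  = 47

47


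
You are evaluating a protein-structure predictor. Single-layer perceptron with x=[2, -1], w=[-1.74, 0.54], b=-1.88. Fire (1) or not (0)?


z = (2)·(-1.74) + (-1)·(0.54) - 1.88
  = -5.9
step(z) = 0 (z<0)

0


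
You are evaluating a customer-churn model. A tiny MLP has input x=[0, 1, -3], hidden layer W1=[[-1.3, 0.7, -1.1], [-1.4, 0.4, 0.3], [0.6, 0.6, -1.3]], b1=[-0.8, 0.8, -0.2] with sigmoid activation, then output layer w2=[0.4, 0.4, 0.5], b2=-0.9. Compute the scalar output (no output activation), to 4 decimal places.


z1[0] = (-1.3)·(0) + (0.7)·(1) + (-1.1)·(-3) - 0.8 = 3.2
z1[1] = (-1.4)·(0) + (0.4)·(1) + (0.3)·(-3) + 0.8 = 0.3
z1[2] = (0.6)·(0) + (0.6)·(1) + (-1.3)·(-3) - 0.2 = 4.3
h = sigmoid(z1) = [0.9608, 0.5744, 0.9866]
output = (0.4)·(0.9608) + (0.4)·(0.5744) + (0.5)·(0.9866) - 0.9 = 0.2074

0.2074


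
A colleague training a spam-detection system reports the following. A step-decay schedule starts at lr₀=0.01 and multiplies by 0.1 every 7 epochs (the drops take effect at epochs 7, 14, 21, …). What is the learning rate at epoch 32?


n_drops = ⌊32/7⌋ = 4
lr = 0.01·0.1^4 = 0.01·0.0001 = 0.000001

0.000001


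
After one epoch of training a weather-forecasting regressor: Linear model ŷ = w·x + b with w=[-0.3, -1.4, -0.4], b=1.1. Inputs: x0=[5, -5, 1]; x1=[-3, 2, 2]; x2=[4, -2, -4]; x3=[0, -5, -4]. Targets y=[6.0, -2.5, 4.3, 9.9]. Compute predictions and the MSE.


ŷ0 = (-0.3)·(5) + (-1.4)·(-5) + (-0.4)·(1) + 1.1 = 6.2
ŷ1 = (-0.3)·(-3) + (-1.4)·(2) + (-0.4)·(2) + 1.1 = -1.6
ŷ2 = (-0.3)·(4) + (-1.4)·(-2) + (-0.4)·(-4) + 1.1 = 4.3
ŷ3 = (-0.3)·(0) + (-1.4)·(-5) + (-0.4)·(-4) + 1.1 = 9.7
errors² = [0.04, 0.81, 0.0, 0.04]
MSE = 0.8900/4 = 0.2225

0.2225


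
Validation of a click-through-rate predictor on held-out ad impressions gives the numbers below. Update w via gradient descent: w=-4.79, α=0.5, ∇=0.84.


w_new = w - α·∇
= -4.79 - 0.5·0.84
= -4.79 - 0.42
= -5.21

-5.21


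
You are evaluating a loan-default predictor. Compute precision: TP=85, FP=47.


Precision = TP/(TP+FP)
= 85/(85+47)
= 85/132 = 64.39%

64.39%


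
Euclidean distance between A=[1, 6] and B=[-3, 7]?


d = √((1+ 3)² + (6-7)²)
  = √(16 + 1)
  = √17 = 4.1231

4.1231


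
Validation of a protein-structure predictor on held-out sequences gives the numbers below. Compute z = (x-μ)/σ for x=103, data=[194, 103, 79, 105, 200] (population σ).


μ = 136.2, σ = 50.5149
z = (103 - 136.2)/50.5149 = -0.6572

-0.6572


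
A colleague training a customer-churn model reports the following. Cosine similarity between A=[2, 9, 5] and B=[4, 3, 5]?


A·B = 2·4 + 9·3 + 5·5 = 60
‖A‖ = √110 = 10.4881, ‖B‖ = √50 = 7.0711
cos = 60/(√110·√50) = 60/√5500 = 0.809

0.809


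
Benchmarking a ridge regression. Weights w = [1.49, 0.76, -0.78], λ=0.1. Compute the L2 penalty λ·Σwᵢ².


‖w‖₂² = (1.49)² + (0.76)² + (-0.78)²
     = 2.2201 + 0.5776 + 0.6084
     = 3.4061
λ·‖w‖₂² = 0.1·3.4061 = 0.34061

0.34061


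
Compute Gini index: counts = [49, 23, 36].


Probabilities: [49/108, 23/108, 36/108] ≈ [0.4537, 0.213, 0.3333]
Σpᵢ² = (2401 + 529 + 1296)/108² = 4226/11664
Gini = 1 - Σpᵢ² = 1 - 4226/11664 = 0.6377

0.6377


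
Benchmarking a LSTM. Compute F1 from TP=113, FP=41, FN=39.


Precision = 113/154 = 0.7338
Recall = 113/152 = 0.7434
F1 = 2·P·R/(P+R) = 2·TP/(2·TP+FP+FN) = 226/(226+41+39) = 226/306 = 0.7386

0.7386


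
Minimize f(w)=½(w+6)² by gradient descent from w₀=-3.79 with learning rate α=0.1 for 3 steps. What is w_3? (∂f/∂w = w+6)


step 1: grad = -3.79+6 = 2.21; w = -3.79 - 0.1·(2.21) = -4.011
step 2: grad = -4.011+6 = 1.989; w = -4.011 - 0.1·(1.989) = -4.2099
step 3: grad = -4.2099+6 = 1.7901; w = -4.2099 - 0.1·(1.7901) = -4.38891

-4.38891


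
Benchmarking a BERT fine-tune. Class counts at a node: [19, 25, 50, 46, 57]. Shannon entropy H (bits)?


Probabilities: [19/197, 25/197, 50/197, 46/197, 57/197] ≈ [0.0964, 0.1269, 0.2538, 0.2335, 0.2893]
H = -((19/197)·log₂(19/197) + (25/197)·log₂(25/197) + (50/197)·log₂(50/197) + (46/197)·log₂(46/197) + (57/197)·log₂(57/197))
  = 2.2131 bits

2.2131 bits


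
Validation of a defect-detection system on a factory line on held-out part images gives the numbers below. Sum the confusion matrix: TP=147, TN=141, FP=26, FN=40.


Total = TP + TN + FP + FN
= 147 + 141 + 26 + 40
= 354
(Predicted positive: 173, predicted negative: 181)

354


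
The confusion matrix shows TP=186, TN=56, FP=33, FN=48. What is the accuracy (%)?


Accuracy = (TP+TN)/(TP+TN+FP+FN)
= (186+56)/(323)
= 242/323 = 74.92%

74.92%


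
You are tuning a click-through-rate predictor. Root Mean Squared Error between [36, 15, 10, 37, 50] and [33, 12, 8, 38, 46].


MSE = 39/5 = 7.8
RMSE = √(39/5) = 2.7928

2.7928


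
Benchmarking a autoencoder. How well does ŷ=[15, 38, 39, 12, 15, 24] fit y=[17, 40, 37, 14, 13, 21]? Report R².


ȳ = 23.6667
SS_res = Σ(y-ŷ)² = 29
SS_tot = Σ(y-ȳ)² = 703.33
R² = 1 - SS_res/SS_tot = 1 - 0.0412 = 0.9588

0.9588


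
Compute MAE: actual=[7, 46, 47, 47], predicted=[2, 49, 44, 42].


Absolute errors: |7-2|=5, |46-49|=3, |47-44|=3, |47-42|=5
Sum = 16
MAE = 16/4 = 4

4


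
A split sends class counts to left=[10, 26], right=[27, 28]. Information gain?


Parent = [37, 54], H_parent = 0.9747
H_left = 0.8524 (n=36), H_right = 0.9998 (n=55)
H_children = (36/91)·0.8524 + (55/91)·0.9998 = 0.9415
IG = 0.9747 - 0.9415 = 0.0332

0.0332


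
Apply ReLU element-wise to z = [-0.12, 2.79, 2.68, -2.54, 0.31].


ReLU(-0.12) = max(0, -0.12) = 0.0
ReLU(2.79) = max(0, 2.79) = 2.79
ReLU(2.68) = max(0, 2.68) = 2.68
ReLU(-2.54) = max(0, -2.54) = 0.0
ReLU(0.31) = max(0, 0.31) = 0.31
result = [0.0, 2.79, 2.68, 0.0, 0.31]

[0.0, 2.79, 2.68, 0.0, 0.31]


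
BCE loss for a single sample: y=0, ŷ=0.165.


BCE = -[y·ln(p) + (1-y)·ln(1-p)]
= -0 - 1·ln(1-0.165)
= -ln(0.835) = 0.1803

0.1803


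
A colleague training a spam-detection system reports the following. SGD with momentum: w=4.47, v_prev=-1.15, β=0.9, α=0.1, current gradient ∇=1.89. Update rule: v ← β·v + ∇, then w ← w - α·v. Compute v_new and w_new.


v_new = 0.9·-1.15 + 1.89 = -1.035 + 1.89 = 0.855
w_new = 4.47 - 0.1·0.855 = 4.47 - 0.0855 = 4.3845

v_new=0.855, w_new=4.3845


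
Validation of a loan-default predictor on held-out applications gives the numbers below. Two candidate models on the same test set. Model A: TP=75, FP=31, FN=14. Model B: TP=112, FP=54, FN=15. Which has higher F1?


Model A: P=75/106=0.7075, R=75/89=0.8427, F1=2PR/(P+R)=2TP/(2TP+FP+FN)=150/195=0.7692
Model B: P=112/166=0.6747, R=112/127=0.8819, F1=2PR/(P+R)=2TP/(2TP+FP+FN)=224/293=0.7645
0.7692 > 0.7645 → Model A

Model A


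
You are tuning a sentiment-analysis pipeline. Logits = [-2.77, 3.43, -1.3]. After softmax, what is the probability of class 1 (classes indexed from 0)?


Exponentials: e^-2.77=0.0627, e^3.43=30.8766, e^-1.3=0.2725
Sum = 31.2118
Softmax = [0.002, 0.9893, 0.0087]
p[1] = 30.8766/31.2118 = 0.9893

0.9893


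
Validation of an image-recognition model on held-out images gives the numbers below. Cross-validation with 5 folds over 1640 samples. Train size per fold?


Fold size = 1640/5 = 328
Training per fold = 1640 - 328 = 1312

1312


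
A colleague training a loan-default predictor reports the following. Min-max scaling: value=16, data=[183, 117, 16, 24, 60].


min=16, max=183
(16-16)/(183-16) = 0/167 = 0.0

0.0


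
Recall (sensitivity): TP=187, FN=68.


Recall = TP/(TP+FN)
= 187/(187+68)
= 187/255 = 73.33%

73.33%


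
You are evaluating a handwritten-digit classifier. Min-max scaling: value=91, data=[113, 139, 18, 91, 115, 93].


min=18, max=139
(91-18)/(139-18) = 73/121 = 0.6033

0.6033


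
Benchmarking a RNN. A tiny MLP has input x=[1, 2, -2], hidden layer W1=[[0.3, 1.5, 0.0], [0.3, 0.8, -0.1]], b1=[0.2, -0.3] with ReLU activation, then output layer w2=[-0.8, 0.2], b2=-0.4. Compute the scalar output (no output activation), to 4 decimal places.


z1[0] = (0.3)·(1) + (1.5)·(2) + (0.0)·(-2) + 0.2 = 3.5
z1[1] = (0.3)·(1) + (0.8)·(2) + (-0.1)·(-2) - 0.3 = 1.8
h = ReLU(z1) = [3.5, 1.8]
output = (-0.8)·(3.5) + (0.2)·(1.8) - 0.4 = -2.84

-2.84


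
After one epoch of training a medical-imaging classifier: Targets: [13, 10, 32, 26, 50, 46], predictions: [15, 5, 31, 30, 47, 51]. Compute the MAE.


Absolute errors: |13-15|=2, |10-5|=5, |32-31|=1, |26-30|=4, |50-47|=3, |46-51|=5
Sum = 20
MAE = 20/6 = 10/3

10/3


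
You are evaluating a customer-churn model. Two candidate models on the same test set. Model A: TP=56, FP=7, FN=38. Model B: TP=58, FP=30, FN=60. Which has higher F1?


Model A: P=56/63=0.8889, R=56/94=0.5957, F1=2PR/(P+R)=2TP/(2TP+FP+FN)=112/157=0.7134
Model B: P=58/88=0.6591, R=58/118=0.4915, F1=2PR/(P+R)=2TP/(2TP+FP+FN)=116/206=0.5631
0.7134 > 0.5631 → Model A

Model A


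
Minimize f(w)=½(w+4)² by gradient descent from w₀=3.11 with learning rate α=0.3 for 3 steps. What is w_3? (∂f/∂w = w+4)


step 1: grad = 3.11+4 = 7.11; w = 3.11 - 0.3·(7.11) = 0.977
step 2: grad = 0.977+4 = 4.977; w = 0.977 - 0.3·(4.977) = -0.5161
step 3: grad = -0.5161+4 = 3.4839; w = -0.5161 - 0.3·(3.4839) = -1.56127

-1.56127


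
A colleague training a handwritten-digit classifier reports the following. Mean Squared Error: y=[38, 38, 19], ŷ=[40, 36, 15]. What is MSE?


Squared errors: (38-40)²=4, (38-36)²=4, (19-15)²=16
Sum = 24
MSE = 24/3 = 8

8


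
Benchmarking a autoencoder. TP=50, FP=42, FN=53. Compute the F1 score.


Precision = 50/92 = 0.5435
Recall = 50/103 = 0.4854
F1 = 2·P·R/(P+R) = 2·TP/(2·TP+FP+FN) = 100/(100+42+53) = 100/195 = 0.5128

0.5128


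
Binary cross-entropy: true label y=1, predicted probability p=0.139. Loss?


BCE = -[y·ln(p) + (1-y)·ln(1-p)]
= -1·ln(0.139) - 0
= -ln(0.139) = 1.9733

1.9733


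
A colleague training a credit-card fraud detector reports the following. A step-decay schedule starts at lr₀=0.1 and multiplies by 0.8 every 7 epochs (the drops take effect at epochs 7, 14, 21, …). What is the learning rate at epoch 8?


n_drops = ⌊8/7⌋ = 1
lr = 0.1·0.8^1 = 0.1·0.8 = 0.08

0.08


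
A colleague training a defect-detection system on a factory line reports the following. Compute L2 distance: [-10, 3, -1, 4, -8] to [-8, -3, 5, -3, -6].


d = √((-10+ 8)² + (3+ 3)² + (-1-5)² + (4+ 3)² + (-8+ 6)²)
  = √(4 + 36 + 36 + 49 + 4)
  = √129 = 11.3578

11.3578


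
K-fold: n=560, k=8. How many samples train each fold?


Fold size = 560/8 = 70
Training per fold = 560 - 70 = 490

490


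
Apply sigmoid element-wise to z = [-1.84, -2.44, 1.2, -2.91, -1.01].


σ(-1.84) = 1/(1+e^1.84) = 0.1371
σ(-2.44) = 1/(1+e^2.44) = 0.0802
σ(1.2) = 1/(1+e^-1.2) = 0.7685
σ(-2.91) = 1/(1+e^2.91) = 0.0517
σ(-1.01) = 1/(1+e^1.01) = 0.267
result = [0.1371, 0.0802, 0.7685, 0.0517, 0.267]

[0.1371, 0.0802, 0.7685, 0.0517, 0.267]


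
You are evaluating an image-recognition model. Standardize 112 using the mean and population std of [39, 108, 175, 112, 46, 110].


μ = 98.3333, σ = 45.7408
z = (112 - 98.3333)/45.7408 = 0.2988

0.2988


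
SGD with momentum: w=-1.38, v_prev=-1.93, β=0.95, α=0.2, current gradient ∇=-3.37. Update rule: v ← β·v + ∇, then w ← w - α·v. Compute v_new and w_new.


v_new = 0.95·-1.93 - 3.37 = -1.8335 - 3.37 = -5.2035
w_new = -1.38 - 0.2·-5.2035 = -1.38 + 1.0407 = -0.3393

v_new=-5.2035, w_new=-0.3393


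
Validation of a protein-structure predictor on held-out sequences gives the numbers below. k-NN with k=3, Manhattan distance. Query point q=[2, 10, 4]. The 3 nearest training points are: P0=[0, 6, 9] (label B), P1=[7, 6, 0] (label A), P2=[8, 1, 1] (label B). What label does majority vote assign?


d(q,P0) = 11  (label B)
d(q,P1) = 13  (label A)
d(q,P2) = 18  (label B)
Votes: A=1, B=2
Majority → B

B


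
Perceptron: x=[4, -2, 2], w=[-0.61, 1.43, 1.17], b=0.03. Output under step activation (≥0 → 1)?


z = (4)·(-0.61) + (-2)·(1.43) + (2)·(1.17) + 0.03
  = -2.93
step(z) = 0 (z<0)

0


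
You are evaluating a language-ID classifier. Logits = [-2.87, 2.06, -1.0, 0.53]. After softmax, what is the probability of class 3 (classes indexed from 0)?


Exponentials: e^-2.87=0.0567, e^2.06=7.846, e^-1.0=0.3679, e^0.53=1.6989
Sum = 9.9695
Softmax = [0.0057, 0.787, 0.0369, 0.1704]
p[3] = 1.6989/9.9695 = 0.1704

0.1704


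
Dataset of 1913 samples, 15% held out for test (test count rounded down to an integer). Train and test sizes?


Test = ⌊1913·15/100⌋ = 286
Train = 1913 - 286 = 1627

Train: 1627, Test: 286


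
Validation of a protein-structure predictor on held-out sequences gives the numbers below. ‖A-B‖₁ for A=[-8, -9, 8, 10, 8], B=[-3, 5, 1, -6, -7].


d = |-8+ 3| + |-9-5| + |8-1| + |10+ 6| + |8+ 7|
  = 5 + 14 + 7 + 16 + 15
  = 57

57


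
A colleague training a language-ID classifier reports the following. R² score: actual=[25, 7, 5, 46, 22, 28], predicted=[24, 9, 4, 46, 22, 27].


ȳ = 22.1667
SS_res = Σ(y-ŷ)² = 7
SS_tot = Σ(y-ȳ)² = 1134.83
R² = 1 - SS_res/SS_tot = 1 - 0.0062 = 0.9938

0.9938


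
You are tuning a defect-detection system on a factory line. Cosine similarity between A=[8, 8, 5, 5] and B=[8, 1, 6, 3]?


A·B = 8·8 + 8·1 + 5·6 + 5·3 = 117
‖A‖ = √178 = 13.3417, ‖B‖ = √110 = 10.4881
cos = 117/(√178·√110) = 117/√19580 = 0.8361

0.8361


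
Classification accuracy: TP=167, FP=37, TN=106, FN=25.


Accuracy = (TP+TN)/(TP+TN+FP+FN)
= (167+106)/(335)
= 273/335 = 81.49%

81.49%


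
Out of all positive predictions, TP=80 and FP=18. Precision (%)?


Precision = TP/(TP+FP)
= 80/(80+18)
= 80/98 = 81.63%

81.63%


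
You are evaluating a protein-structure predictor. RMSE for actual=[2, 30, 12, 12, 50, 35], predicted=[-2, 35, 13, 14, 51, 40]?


MSE = 72/6 = 12
RMSE = √(72/6) = 3.4641

3.4641


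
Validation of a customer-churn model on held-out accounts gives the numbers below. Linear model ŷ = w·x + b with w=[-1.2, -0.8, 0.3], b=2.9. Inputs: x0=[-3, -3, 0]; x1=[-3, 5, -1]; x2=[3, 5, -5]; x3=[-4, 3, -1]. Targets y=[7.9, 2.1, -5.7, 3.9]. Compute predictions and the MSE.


ŷ0 = (-1.2)·(-3) + (-0.8)·(-3) + (0.3)·(0) + 2.9 = 8.9
ŷ1 = (-1.2)·(-3) + (-0.8)·(5) + (0.3)·(-1) + 2.9 = 2.2
ŷ2 = (-1.2)·(3) + (-0.8)·(5) + (0.3)·(-5) + 2.9 = -6.2
ŷ3 = (-1.2)·(-4) + (-0.8)·(3) + (0.3)·(-1) + 2.9 = 5.0
errors² = [1.0, 0.01, 0.25, 1.21]
MSE = 2.4700/4 = 0.6175

0.6175


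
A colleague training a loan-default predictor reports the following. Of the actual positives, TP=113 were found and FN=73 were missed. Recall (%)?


Recall = TP/(TP+FN)
= 113/(113+73)
= 113/186 = 60.75%

60.75%


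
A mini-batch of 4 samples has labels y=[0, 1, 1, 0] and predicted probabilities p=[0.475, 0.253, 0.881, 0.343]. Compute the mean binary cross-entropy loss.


L[0] = -ln(1-0.475) = -ln(0.525) = 0.6444
L[1] = -ln(0.253) = 1.3744
L[2] = -ln(0.881) = 0.1267
L[3] = -ln(1-0.343) = -ln(0.657) = 0.4201
mean = (0.6444 + 1.3744 + 0.1267 + 0.4201)/4 = 0.6414

0.6414


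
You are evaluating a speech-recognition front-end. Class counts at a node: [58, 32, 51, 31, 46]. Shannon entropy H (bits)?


Probabilities: [58/218, 32/218, 51/218, 31/218, 46/218] ≈ [0.2661, 0.1468, 0.2339, 0.1422, 0.211]
H = -((58/218)·log₂(58/218) + (32/218)·log₂(32/218) + (51/218)·log₂(51/218) + (31/218)·log₂(31/218) + (46/218)·log₂(46/218))
  = 2.2786 bits

2.2786 bits


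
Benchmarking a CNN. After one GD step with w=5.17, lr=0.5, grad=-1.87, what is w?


w_new = w - α·∇
= 5.17 - 0.5·-1.87
= 5.17 + 0.935
= 6.105

6.105


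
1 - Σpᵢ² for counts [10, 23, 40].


Probabilities: [10/73, 23/73, 40/73] ≈ [0.137, 0.3151, 0.5479]
Σpᵢ² = (100 + 529 + 1600)/73² = 2229/5329
Gini = 1 - Σpᵢ² = 1 - 2229/5329 = 0.5817

0.5817


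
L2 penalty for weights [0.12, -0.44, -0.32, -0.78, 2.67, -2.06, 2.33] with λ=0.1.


‖w‖₂² = (0.12)² + (-0.44)² + (-0.32)² + (-0.78)² + (2.67)² + (-2.06)² + (2.33)²
     = 0.0144 + 0.1936 + 0.1024 + 0.6084 + 7.1289 + 4.2436 + 5.4289
     = 17.7202
λ·‖w‖₂² = 0.1·17.7202 = 1.77202

1.77202


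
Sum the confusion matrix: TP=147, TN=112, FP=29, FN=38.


Total = TP + TN + FP + FN
= 147 + 112 + 29 + 38
= 326
(Predicted positive: 176, predicted negative: 150)

326


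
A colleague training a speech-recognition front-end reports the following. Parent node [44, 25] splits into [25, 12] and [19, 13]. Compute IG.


Parent = [44, 25], H_parent = 0.9446
H_left = 0.909 (n=37), H_right = 0.9745 (n=32)
H_children = (37/69)·0.909 + (32/69)·0.9745 = 0.9394
IG = 0.9446 - 0.9394 = 0.0052

0.0052


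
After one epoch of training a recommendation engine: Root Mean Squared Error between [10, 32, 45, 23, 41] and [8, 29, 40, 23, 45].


MSE = 54/5 = 10.8
RMSE = √(54/5) = 3.2863

3.2863


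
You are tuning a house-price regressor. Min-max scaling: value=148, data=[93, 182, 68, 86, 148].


min=68, max=182
(148-68)/(182-68) = 80/114 = 0.7018

0.7018


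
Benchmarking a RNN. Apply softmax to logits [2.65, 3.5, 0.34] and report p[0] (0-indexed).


Exponentials: e^2.65=14.154, e^3.5=33.1155, e^0.34=1.4049
Sum = 48.6744
Softmax = [0.2908, 0.6803, 0.0289]
p[0] = 14.154/48.6744 = 0.2908

0.2908


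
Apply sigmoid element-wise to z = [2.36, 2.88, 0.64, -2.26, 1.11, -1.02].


σ(2.36) = 1/(1+e^-2.36) = 0.9137
σ(2.88) = 1/(1+e^-2.88) = 0.9468
σ(0.64) = 1/(1+e^-0.64) = 0.6548
σ(-2.26) = 1/(1+e^2.26) = 0.0945
σ(1.11) = 1/(1+e^-1.11) = 0.7521
σ(-1.02) = 1/(1+e^1.02) = 0.265
result = [0.9137, 0.9468, 0.6548, 0.0945, 0.7521, 0.265]

[0.9137, 0.9468, 0.6548, 0.0945, 0.7521, 0.265]


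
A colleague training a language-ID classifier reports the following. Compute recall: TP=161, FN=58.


Recall = TP/(TP+FN)
= 161/(161+58)
= 161/219 = 73.52%

73.52%


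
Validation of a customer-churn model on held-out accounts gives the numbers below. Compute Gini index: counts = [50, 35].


Probabilities: [50/85, 35/85] ≈ [0.5882, 0.4118]
Σpᵢ² = (2500 + 1225)/85² = 3725/7225
Gini = 1 - Σpᵢ² = 1 - 3725/7225 = 0.4844

0.4844


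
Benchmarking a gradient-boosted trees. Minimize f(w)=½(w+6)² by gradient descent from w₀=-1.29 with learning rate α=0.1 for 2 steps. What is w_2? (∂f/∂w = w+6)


step 1: grad = -1.29+6 = 4.71; w = -1.29 - 0.1·(4.71) = -1.761
step 2: grad = -1.761+6 = 4.239; w = -1.761 - 0.1·(4.239) = -2.1849

-2.1849


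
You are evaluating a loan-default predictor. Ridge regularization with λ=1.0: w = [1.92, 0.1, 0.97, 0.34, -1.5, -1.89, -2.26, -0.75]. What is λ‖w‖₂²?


‖w‖₂² = (1.92)² + (0.1)² + (0.97)² + (0.34)² + (-1.5)² + (-1.89)² + (-2.26)² + (-0.75)²
     = 3.6864 + 0.01 + 0.9409 + 0.1156 + 2.25 + 3.5721 + 5.1076 + 0.5625
     = 16.2451
λ·‖w‖₂² = 1.0·16.2451 = 16.2451

16.2451


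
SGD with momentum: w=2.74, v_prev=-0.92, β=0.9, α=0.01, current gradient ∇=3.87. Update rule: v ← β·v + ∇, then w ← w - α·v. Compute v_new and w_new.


v_new = 0.9·-0.92 + 3.87 = -0.828 + 3.87 = 3.042
w_new = 2.74 - 0.01·3.042 = 2.74 - 0.03042 = 2.70958

v_new=3.042, w_new=2.70958


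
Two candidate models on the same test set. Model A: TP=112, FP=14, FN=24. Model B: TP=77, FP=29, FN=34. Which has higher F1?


Model A: P=112/126=0.8889, R=112/136=0.8235, F1=2PR/(P+R)=2TP/(2TP+FP+FN)=224/262=0.855
Model B: P=77/106=0.7264, R=77/111=0.6937, F1=2PR/(P+R)=2TP/(2TP+FP+FN)=154/217=0.7097
0.855 > 0.7097 → Model A

Model A


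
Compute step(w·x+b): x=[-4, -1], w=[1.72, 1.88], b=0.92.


z = (-4)·(1.72) + (-1)·(1.88) + 0.92
  = -7.84
step(z) = 0 (z<0)

0


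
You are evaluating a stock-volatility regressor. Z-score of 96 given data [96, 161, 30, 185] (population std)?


μ = 118, σ = 60.3448
z = (96 - 118)/60.3448 = -0.3646

-0.3646


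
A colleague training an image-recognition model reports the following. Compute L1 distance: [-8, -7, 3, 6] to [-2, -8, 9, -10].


d = |-8+ 2| + |-7+ 8| + |3-9| + |6+ 10|
  = 6 + 1 + 6 + 16
  = 29

29


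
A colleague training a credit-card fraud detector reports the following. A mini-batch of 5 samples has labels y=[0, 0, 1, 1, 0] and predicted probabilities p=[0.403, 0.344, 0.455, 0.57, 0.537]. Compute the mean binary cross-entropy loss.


L[0] = -ln(1-0.403) = -ln(0.597) = 0.5158
L[1] = -ln(1-0.344) = -ln(0.656) = 0.4216
L[2] = -ln(0.455) = 0.7875
L[3] = -ln(0.57) = 0.5621
L[4] = -ln(1-0.537) = -ln(0.463) = 0.77
mean = (0.5158 + 0.4216 + 0.7875 + 0.5621 + 0.77)/5 = 0.6114

0.6114
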